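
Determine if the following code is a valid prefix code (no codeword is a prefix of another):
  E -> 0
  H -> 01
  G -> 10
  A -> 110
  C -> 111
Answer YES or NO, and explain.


Checking each pair (does one codeword prefix another?):
  E='0' vs H='01': prefix -- VIOLATION

NO -- this is NOT a valid prefix code. E (0) is a prefix of H (01).


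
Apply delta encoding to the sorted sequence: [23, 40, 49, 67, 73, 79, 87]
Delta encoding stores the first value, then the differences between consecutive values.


First value: 23
Deltas:
  40 - 23 = 17
  49 - 40 = 9
  67 - 49 = 18
  73 - 67 = 6
  79 - 73 = 6
  87 - 79 = 8


Delta encoded: [23, 17, 9, 18, 6, 6, 8]


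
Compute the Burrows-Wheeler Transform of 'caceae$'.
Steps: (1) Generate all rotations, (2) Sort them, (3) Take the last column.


Rotations (sorted):
  0: $caceae -> last char: e
  1: aceae$c -> last char: c
  2: ae$cace -> last char: e
  3: caceae$ -> last char: $
  4: ceae$ca -> last char: a
  5: e$cacea -> last char: a
  6: eae$cac -> last char: c


BWT = ece$aac


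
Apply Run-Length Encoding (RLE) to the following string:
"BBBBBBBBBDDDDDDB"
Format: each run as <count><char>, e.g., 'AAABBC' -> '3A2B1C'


Scanning runs left to right:
  i=0: run of 'B' x 9 -> '9B'
  i=9: run of 'D' x 6 -> '6D'
  i=15: run of 'B' x 1 -> '1B'

RLE = 9B6D1B


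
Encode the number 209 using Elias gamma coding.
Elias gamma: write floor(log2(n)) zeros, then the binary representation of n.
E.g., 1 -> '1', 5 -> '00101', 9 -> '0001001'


num_bits = floor(log2(209)) + 1 = 8
leading_zeros = num_bits - 1 = 7
binary(209) = 11010001

Elias gamma(209) = '0000000' + '11010001' = 000000011010001 (15 bits)


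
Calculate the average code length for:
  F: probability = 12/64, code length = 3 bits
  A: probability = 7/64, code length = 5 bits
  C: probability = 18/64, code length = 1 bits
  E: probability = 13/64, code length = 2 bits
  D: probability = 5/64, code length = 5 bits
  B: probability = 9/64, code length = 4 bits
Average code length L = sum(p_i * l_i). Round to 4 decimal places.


Weighted contributions p_i * l_i:
  F: (12/64) * 3 = 36/64
  A: (7/64) * 5 = 35/64
  C: (18/64) * 1 = 18/64
  E: (13/64) * 2 = 26/64
  D: (5/64) * 5 = 25/64
  B: (9/64) * 4 = 36/64
Sum = (36 + 35 + 18 + 26 + 25 + 36)/64 = 176/64

L = 176/64 = 2.7500 bits/symbol


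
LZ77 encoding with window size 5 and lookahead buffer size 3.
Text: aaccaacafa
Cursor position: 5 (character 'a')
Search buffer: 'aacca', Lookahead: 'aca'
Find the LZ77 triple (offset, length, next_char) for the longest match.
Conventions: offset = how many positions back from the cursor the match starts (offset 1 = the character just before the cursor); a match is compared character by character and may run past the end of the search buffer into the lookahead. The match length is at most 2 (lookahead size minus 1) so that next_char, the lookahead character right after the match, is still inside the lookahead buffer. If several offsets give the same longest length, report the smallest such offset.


Try each offset into the search buffer:
  offset=1 (pos 4, char 'a'): match length 1
  offset=2 (pos 3, char 'c'): match length 0
  offset=3 (pos 2, char 'c'): match length 0
  offset=4 (pos 1, char 'a'): match length 2
  offset=5 (pos 0, char 'a'): match length 1
Longest match has length 2 at offset 4.
next_char = character at position 5 + 2 = 7 -> 'a'

Best match: offset=4, length=2 (matching 'ac' starting at position 1)
LZ77 triple: (4, 2, 'a')


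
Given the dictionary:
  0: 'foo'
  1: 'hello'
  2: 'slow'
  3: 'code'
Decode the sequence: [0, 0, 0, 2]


Look up each index in the dictionary:
  0 -> 'foo'
  0 -> 'foo'
  0 -> 'foo'
  2 -> 'slow'

Decoded: "foo foo foo slow"


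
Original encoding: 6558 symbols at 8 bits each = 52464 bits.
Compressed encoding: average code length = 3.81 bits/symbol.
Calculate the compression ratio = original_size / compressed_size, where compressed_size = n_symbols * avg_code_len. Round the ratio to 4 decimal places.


original_size = n_symbols * orig_bits = 6558 * 8 = 52464 bits
compressed_size = n_symbols * avg_code_len = 6558 * 3.81 = 24985.98 bits
ratio = original_size / compressed_size = 52464 / 24985.98 = 2.0997

Compression ratio = 2.0997


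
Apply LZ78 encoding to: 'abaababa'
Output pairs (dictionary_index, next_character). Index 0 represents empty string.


LZ78 encoding steps:
Dictionary: {0: ''}
Step 1: w='' (idx 0), next='a' -> output (0, 'a'), add 'a' as idx 1
Step 2: w='' (idx 0), next='b' -> output (0, 'b'), add 'b' as idx 2
Step 3: w='a' (idx 1), next='a' -> output (1, 'a'), add 'aa' as idx 3
Step 4: w='b' (idx 2), next='a' -> output (2, 'a'), add 'ba' as idx 4
Step 5: w='ba' (idx 4), end of input -> output (4, '')


Encoded: [(0, 'a'), (0, 'b'), (1, 'a'), (2, 'a'), (4, '')]


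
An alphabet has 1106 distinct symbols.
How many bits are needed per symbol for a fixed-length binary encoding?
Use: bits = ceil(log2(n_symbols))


log2(1106) = 10.1111
Bracket: 2^10 = 1024 < 1106 <= 2^11 = 2048
So ceil(log2(1106)) = 11

bits = ceil(log2(1106)) = ceil(10.1111) = 11 bits


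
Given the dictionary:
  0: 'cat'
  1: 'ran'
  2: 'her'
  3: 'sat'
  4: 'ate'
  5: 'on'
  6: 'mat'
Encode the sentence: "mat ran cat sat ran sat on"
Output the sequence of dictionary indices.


Look up each word in the dictionary:
  'mat' -> 6
  'ran' -> 1
  'cat' -> 0
  'sat' -> 3
  'ran' -> 1
  'sat' -> 3
  'on' -> 5

Encoded: [6, 1, 0, 3, 1, 3, 5]


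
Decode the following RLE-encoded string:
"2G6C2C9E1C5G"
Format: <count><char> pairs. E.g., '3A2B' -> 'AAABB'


Expanding each <count><char> pair:
  2G -> 'GG'
  6C -> 'CCCCCC'
  2C -> 'CC'
  9E -> 'EEEEEEEEE'
  1C -> 'C'
  5G -> 'GGGGG'

Decoded = GGCCCCCCCCEEEEEEEEECGGGGG


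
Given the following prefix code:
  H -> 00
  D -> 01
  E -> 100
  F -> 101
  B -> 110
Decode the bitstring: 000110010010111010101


Decoding step by step:
Bits 00 -> H
Bits 01 -> D
Bits 100 -> E
Bits 100 -> E
Bits 101 -> F
Bits 110 -> B
Bits 101 -> F
Bits 01 -> D


Decoded message: HDEEFBFD


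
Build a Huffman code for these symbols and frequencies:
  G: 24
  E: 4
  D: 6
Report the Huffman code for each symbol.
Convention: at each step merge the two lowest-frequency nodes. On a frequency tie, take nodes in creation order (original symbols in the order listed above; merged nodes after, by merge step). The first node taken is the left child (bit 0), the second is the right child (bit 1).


Huffman tree construction:
Step 1: Merge E(4) + D(6) = 10
Step 2: Merge (E+D)(10) + G(24) = 34
Read each symbol's code off the tree from the root (left child = 0, right child = 1).

Codes:
  G: 1 (length 1)
  E: 00 (length 2)
  D: 01 (length 2)
Average code length: 44/34 = 1.2941 bits/symbol


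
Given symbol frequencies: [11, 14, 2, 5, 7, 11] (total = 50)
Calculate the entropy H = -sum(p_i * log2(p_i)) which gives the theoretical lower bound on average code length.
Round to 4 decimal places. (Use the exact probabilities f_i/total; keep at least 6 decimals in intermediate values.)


Per-symbol terms -p_i * log2(p_i) with p_i = f_i/50:
  p = 11/50 = 0.220000: log2(p) = -2.184425, -p*log2(p) = 0.480573
  p = 14/50 = 0.280000: log2(p) = -1.836501, -p*log2(p) = 0.514220
  p = 2/50 = 0.040000: log2(p) = -4.643856, -p*log2(p) = 0.185754
  p = 5/50 = 0.100000: log2(p) = -3.321928, -p*log2(p) = 0.332193
  p = 7/50 = 0.140000: log2(p) = -2.836501, -p*log2(p) = 0.397110
  p = 11/50 = 0.220000: log2(p) = -2.184425, -p*log2(p) = 0.480573
H = 0.480573 + 0.514220 + 0.185754 + 0.332193 + 0.397110 + 0.480573 = 2.390423

H = 2.3904 bits/symbol


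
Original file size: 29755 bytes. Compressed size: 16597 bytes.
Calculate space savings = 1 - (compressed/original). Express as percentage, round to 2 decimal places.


ratio = compressed/original = 16597/29755 = 0.557789
savings = 1 - ratio = 1 - 0.557789 = 0.442211
as a percentage: 0.442211 * 100 = 44.22%

Space savings = 1 - 16597/29755 = 44.22%


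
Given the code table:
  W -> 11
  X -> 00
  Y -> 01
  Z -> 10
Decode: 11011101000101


Decoding:
11 -> W
01 -> Y
11 -> W
01 -> Y
00 -> X
01 -> Y
01 -> Y


Result: WYWYXYY


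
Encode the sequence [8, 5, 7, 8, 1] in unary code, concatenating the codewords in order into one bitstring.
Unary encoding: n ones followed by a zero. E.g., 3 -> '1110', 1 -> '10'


Encode each number as n ones followed by a terminating 0:
  8 -> 111111110 (9 bits)
  5 -> 111110 (6 bits)
  7 -> 11111110 (8 bits)
  8 -> 111111110 (9 bits)
  1 -> 10 (2 bits)
Total length = 9 + 6 + 8 + 9 + 2 = 34 bits.

Unary([8, 5, 7, 8, 1]) = 1111111101111101111111011111111010 (34 bits)


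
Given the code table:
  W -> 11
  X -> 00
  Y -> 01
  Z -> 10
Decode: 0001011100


Decoding:
00 -> X
01 -> Y
01 -> Y
11 -> W
00 -> X


Result: XYYWX


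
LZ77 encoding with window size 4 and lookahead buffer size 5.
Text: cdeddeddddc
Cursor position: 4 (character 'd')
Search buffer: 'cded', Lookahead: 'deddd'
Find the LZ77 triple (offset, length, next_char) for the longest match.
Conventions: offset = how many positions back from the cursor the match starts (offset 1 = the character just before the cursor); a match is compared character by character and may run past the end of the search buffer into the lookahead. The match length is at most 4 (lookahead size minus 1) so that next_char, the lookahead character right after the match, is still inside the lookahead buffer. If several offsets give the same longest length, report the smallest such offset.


Try each offset into the search buffer:
  offset=1 (pos 3, char 'd'): match length 1
  offset=2 (pos 2, char 'e'): match length 0
  offset=3 (pos 1, char 'd'): match length 4
  offset=4 (pos 0, char 'c'): match length 0
Longest match has length 4 at offset 3.
next_char = character at position 4 + 4 = 8 -> 'd'

Best match: offset=3, length=4 (matching 'dedd' starting at position 1)
LZ77 triple: (3, 4, 'd')


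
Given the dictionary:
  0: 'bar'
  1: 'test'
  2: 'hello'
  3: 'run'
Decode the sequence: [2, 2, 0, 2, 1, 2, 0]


Look up each index in the dictionary:
  2 -> 'hello'
  2 -> 'hello'
  0 -> 'bar'
  2 -> 'hello'
  1 -> 'test'
  2 -> 'hello'
  0 -> 'bar'

Decoded: "hello hello bar hello test hello bar"


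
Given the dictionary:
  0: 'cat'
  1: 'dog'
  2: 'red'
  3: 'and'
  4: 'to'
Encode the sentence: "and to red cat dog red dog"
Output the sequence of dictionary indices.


Look up each word in the dictionary:
  'and' -> 3
  'to' -> 4
  'red' -> 2
  'cat' -> 0
  'dog' -> 1
  'red' -> 2
  'dog' -> 1

Encoded: [3, 4, 2, 0, 1, 2, 1]


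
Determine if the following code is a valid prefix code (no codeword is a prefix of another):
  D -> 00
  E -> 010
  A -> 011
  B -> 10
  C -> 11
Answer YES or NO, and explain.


Checking each pair (does one codeword prefix another?):
  D='00' vs E='010': no prefix
  D='00' vs A='011': no prefix
  D='00' vs B='10': no prefix
  D='00' vs C='11': no prefix
  E='010' vs D='00': no prefix
  E='010' vs A='011': no prefix
  E='010' vs B='10': no prefix
  E='010' vs C='11': no prefix
  A='011' vs D='00': no prefix
  A='011' vs E='010': no prefix
  A='011' vs B='10': no prefix
  A='011' vs C='11': no prefix
  B='10' vs D='00': no prefix
  B='10' vs E='010': no prefix
  B='10' vs A='011': no prefix
  B='10' vs C='11': no prefix
  C='11' vs D='00': no prefix
  C='11' vs E='010': no prefix
  C='11' vs A='011': no prefix
  C='11' vs B='10': no prefix
No violation found over all pairs.

YES -- this is a valid prefix code. No codeword is a prefix of any other codeword.


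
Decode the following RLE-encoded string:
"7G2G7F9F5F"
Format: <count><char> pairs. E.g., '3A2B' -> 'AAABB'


Expanding each <count><char> pair:
  7G -> 'GGGGGGG'
  2G -> 'GG'
  7F -> 'FFFFFFF'
  9F -> 'FFFFFFFFF'
  5F -> 'FFFFF'

Decoded = GGGGGGGGGFFFFFFFFFFFFFFFFFFFFF


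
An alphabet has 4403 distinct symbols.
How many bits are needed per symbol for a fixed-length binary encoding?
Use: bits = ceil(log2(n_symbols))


log2(4403) = 12.1043
Bracket: 2^12 = 4096 < 4403 <= 2^13 = 8192
So ceil(log2(4403)) = 13

bits = ceil(log2(4403)) = ceil(12.1043) = 13 bits


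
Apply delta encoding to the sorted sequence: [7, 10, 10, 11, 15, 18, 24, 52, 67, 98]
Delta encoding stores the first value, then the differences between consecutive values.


First value: 7
Deltas:
  10 - 7 = 3
  10 - 10 = 0
  11 - 10 = 1
  15 - 11 = 4
  18 - 15 = 3
  24 - 18 = 6
  52 - 24 = 28
  67 - 52 = 15
  98 - 67 = 31


Delta encoded: [7, 3, 0, 1, 4, 3, 6, 28, 15, 31]


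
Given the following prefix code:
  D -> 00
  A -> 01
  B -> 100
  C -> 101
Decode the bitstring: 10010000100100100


Decoding step by step:
Bits 100 -> B
Bits 100 -> B
Bits 00 -> D
Bits 100 -> B
Bits 100 -> B
Bits 100 -> B


Decoded message: BBDBBB


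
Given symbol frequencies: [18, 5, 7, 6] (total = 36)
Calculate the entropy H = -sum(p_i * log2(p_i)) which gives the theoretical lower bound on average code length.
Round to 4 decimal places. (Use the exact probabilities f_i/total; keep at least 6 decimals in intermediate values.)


Per-symbol terms -p_i * log2(p_i) with p_i = f_i/36:
  p = 18/36 = 0.500000: log2(p) = -1.000000, -p*log2(p) = 0.500000
  p = 5/36 = 0.138889: log2(p) = -2.847997, -p*log2(p) = 0.395555
  p = 7/36 = 0.194444: log2(p) = -2.362570, -p*log2(p) = 0.459389
  p = 6/36 = 0.166667: log2(p) = -2.584963, -p*log2(p) = 0.430827
H = 0.500000 + 0.395555 + 0.459389 + 0.430827 = 1.785771

H = 1.7858 bits/symbol


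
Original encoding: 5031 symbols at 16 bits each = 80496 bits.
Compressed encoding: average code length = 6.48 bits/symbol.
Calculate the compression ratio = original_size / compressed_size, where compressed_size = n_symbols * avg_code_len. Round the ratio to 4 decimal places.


original_size = n_symbols * orig_bits = 5031 * 16 = 80496 bits
compressed_size = n_symbols * avg_code_len = 5031 * 6.48 = 32600.88 bits
ratio = original_size / compressed_size = 80496 / 32600.88 = 2.4691

Compression ratio = 2.4691


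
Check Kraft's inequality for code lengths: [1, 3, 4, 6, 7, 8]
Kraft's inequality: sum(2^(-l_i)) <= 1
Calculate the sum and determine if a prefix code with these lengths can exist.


Sum = 2^(-1) + 2^(-3) + 2^(-4) + 2^(-6) + 2^(-7) + 2^(-8)
    = 0.5 + 0.125 + 0.0625 + 0.015625 + 0.0078125 + 0.00390625
    = 183/256 = 0.71484375
Since 0.71484375 <= 1, Kraft's inequality IS satisfied.
A prefix code with these lengths CAN exist.

Kraft sum = 0.71484375. Satisfied.


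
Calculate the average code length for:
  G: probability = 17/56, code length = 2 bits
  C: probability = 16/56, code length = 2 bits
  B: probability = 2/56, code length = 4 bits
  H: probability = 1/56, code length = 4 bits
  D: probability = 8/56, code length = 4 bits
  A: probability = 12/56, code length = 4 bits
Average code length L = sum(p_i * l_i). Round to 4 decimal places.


Weighted contributions p_i * l_i:
  G: (17/56) * 2 = 34/56
  C: (16/56) * 2 = 32/56
  B: (2/56) * 4 = 8/56
  H: (1/56) * 4 = 4/56
  D: (8/56) * 4 = 32/56
  A: (12/56) * 4 = 48/56
Sum = (34 + 32 + 8 + 4 + 32 + 48)/56 = 158/56

L = 158/56 = 2.8214 bits/symbol


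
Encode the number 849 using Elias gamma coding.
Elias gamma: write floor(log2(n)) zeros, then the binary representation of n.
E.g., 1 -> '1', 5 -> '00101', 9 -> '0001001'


num_bits = floor(log2(849)) + 1 = 10
leading_zeros = num_bits - 1 = 9
binary(849) = 1101010001

Elias gamma(849) = '000000000' + '1101010001' = 0000000001101010001 (19 bits)


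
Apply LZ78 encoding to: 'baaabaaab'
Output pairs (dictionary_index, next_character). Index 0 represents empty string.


LZ78 encoding steps:
Dictionary: {0: ''}
Step 1: w='' (idx 0), next='b' -> output (0, 'b'), add 'b' as idx 1
Step 2: w='' (idx 0), next='a' -> output (0, 'a'), add 'a' as idx 2
Step 3: w='a' (idx 2), next='a' -> output (2, 'a'), add 'aa' as idx 3
Step 4: w='b' (idx 1), next='a' -> output (1, 'a'), add 'ba' as idx 4
Step 5: w='aa' (idx 3), next='b' -> output (3, 'b'), add 'aab' as idx 5


Encoded: [(0, 'b'), (0, 'a'), (2, 'a'), (1, 'a'), (3, 'b')]


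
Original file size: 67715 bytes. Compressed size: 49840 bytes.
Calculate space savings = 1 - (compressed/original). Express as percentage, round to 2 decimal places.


ratio = compressed/original = 49840/67715 = 0.736026
savings = 1 - ratio = 1 - 0.736026 = 0.263974
as a percentage: 0.263974 * 100 = 26.4%

Space savings = 1 - 49840/67715 = 26.4%


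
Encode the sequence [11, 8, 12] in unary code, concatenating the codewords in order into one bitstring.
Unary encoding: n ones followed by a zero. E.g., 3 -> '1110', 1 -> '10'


Encode each number as n ones followed by a terminating 0:
  11 -> 111111111110 (12 bits)
  8 -> 111111110 (9 bits)
  12 -> 1111111111110 (13 bits)
Total length = 12 + 9 + 13 = 34 bits.

Unary([11, 8, 12]) = 1111111111101111111101111111111110 (34 bits)


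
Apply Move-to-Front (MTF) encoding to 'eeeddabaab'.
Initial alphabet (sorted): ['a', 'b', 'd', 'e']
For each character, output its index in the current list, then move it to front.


MTF encoding:
'e': index 3 in ['a', 'b', 'd', 'e'] -> ['e', 'a', 'b', 'd']
'e': index 0 in ['e', 'a', 'b', 'd'] -> ['e', 'a', 'b', 'd']
'e': index 0 in ['e', 'a', 'b', 'd'] -> ['e', 'a', 'b', 'd']
'd': index 3 in ['e', 'a', 'b', 'd'] -> ['d', 'e', 'a', 'b']
'd': index 0 in ['d', 'e', 'a', 'b'] -> ['d', 'e', 'a', 'b']
'a': index 2 in ['d', 'e', 'a', 'b'] -> ['a', 'd', 'e', 'b']
'b': index 3 in ['a', 'd', 'e', 'b'] -> ['b', 'a', 'd', 'e']
'a': index 1 in ['b', 'a', 'd', 'e'] -> ['a', 'b', 'd', 'e']
'a': index 0 in ['a', 'b', 'd', 'e'] -> ['a', 'b', 'd', 'e']
'b': index 1 in ['a', 'b', 'd', 'e'] -> ['b', 'a', 'd', 'e']


Output: [3, 0, 0, 3, 0, 2, 3, 1, 0, 1]


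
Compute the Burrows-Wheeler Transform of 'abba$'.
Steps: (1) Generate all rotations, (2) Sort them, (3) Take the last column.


Rotations (sorted):
  0: $abba -> last char: a
  1: a$abb -> last char: b
  2: abba$ -> last char: $
  3: ba$ab -> last char: b
  4: bba$a -> last char: a


BWT = ab$ba


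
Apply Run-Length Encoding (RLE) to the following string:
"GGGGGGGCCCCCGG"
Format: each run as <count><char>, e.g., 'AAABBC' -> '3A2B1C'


Scanning runs left to right:
  i=0: run of 'G' x 7 -> '7G'
  i=7: run of 'C' x 5 -> '5C'
  i=12: run of 'G' x 2 -> '2G'

RLE = 7G5C2G


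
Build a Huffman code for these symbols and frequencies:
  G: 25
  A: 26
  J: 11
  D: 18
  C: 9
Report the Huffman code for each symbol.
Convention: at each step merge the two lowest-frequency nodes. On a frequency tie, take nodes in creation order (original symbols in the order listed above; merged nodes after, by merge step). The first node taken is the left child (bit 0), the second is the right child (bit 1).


Huffman tree construction:
Step 1: Merge C(9) + J(11) = 20
Step 2: Merge D(18) + (C+J)(20) = 38
Step 3: Merge G(25) + A(26) = 51
Step 4: Merge (D+(C+J))(38) + (G+A)(51) = 89
Read each symbol's code off the tree from the root (left child = 0, right child = 1).

Codes:
  G: 10 (length 2)
  A: 11 (length 2)
  J: 011 (length 3)
  D: 00 (length 2)
  C: 010 (length 3)
Average code length: 198/89 = 2.2247 bits/symbol


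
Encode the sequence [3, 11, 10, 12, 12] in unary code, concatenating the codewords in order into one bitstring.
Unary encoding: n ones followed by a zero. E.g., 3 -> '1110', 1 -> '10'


Encode each number as n ones followed by a terminating 0:
  3 -> 1110 (4 bits)
  11 -> 111111111110 (12 bits)
  10 -> 11111111110 (11 bits)
  12 -> 1111111111110 (13 bits)
  12 -> 1111111111110 (13 bits)
Total length = 4 + 12 + 11 + 13 + 13 = 53 bits.

Unary([3, 11, 10, 12, 12]) = 11101111111111101111111111011111111111101111111111110 (53 bits)


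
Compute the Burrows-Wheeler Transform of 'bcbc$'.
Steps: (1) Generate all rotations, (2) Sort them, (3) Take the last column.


Rotations (sorted):
  0: $bcbc -> last char: c
  1: bc$bc -> last char: c
  2: bcbc$ -> last char: $
  3: c$bcb -> last char: b
  4: cbc$b -> last char: b


BWT = cc$bb


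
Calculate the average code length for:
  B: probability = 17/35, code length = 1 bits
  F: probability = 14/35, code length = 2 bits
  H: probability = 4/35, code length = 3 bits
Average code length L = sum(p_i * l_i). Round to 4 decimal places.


Weighted contributions p_i * l_i:
  B: (17/35) * 1 = 17/35
  F: (14/35) * 2 = 28/35
  H: (4/35) * 3 = 12/35
Sum = (17 + 28 + 12)/35 = 57/35

L = 57/35 = 1.6286 bits/symbol


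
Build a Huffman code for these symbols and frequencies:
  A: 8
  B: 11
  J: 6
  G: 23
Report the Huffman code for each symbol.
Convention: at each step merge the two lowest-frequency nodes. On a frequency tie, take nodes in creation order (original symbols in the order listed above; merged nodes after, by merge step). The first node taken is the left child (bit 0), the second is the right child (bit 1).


Huffman tree construction:
Step 1: Merge J(6) + A(8) = 14
Step 2: Merge B(11) + (J+A)(14) = 25
Step 3: Merge G(23) + (B+(J+A))(25) = 48
Read each symbol's code off the tree from the root (left child = 0, right child = 1).

Codes:
  A: 111 (length 3)
  B: 10 (length 2)
  J: 110 (length 3)
  G: 0 (length 1)
Average code length: 87/48 = 1.8125 bits/symbol


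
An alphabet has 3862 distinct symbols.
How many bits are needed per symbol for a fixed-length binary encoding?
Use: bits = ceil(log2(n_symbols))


log2(3862) = 11.9151
Bracket: 2^11 = 2048 < 3862 <= 2^12 = 4096
So ceil(log2(3862)) = 12

bits = ceil(log2(3862)) = ceil(11.9151) = 12 bits


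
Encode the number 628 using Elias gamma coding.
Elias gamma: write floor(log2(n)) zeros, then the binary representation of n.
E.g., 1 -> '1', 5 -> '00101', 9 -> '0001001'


num_bits = floor(log2(628)) + 1 = 10
leading_zeros = num_bits - 1 = 9
binary(628) = 1001110100

Elias gamma(628) = '000000000' + '1001110100' = 0000000001001110100 (19 bits)


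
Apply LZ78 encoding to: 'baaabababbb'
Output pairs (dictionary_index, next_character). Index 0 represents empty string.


LZ78 encoding steps:
Dictionary: {0: ''}
Step 1: w='' (idx 0), next='b' -> output (0, 'b'), add 'b' as idx 1
Step 2: w='' (idx 0), next='a' -> output (0, 'a'), add 'a' as idx 2
Step 3: w='a' (idx 2), next='a' -> output (2, 'a'), add 'aa' as idx 3
Step 4: w='b' (idx 1), next='a' -> output (1, 'a'), add 'ba' as idx 4
Step 5: w='ba' (idx 4), next='b' -> output (4, 'b'), add 'bab' as idx 5
Step 6: w='b' (idx 1), next='b' -> output (1, 'b'), add 'bb' as idx 6


Encoded: [(0, 'b'), (0, 'a'), (2, 'a'), (1, 'a'), (4, 'b'), (1, 'b')]


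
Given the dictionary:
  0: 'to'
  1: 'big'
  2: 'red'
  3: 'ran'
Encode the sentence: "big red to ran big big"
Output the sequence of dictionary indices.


Look up each word in the dictionary:
  'big' -> 1
  'red' -> 2
  'to' -> 0
  'ran' -> 3
  'big' -> 1
  'big' -> 1

Encoded: [1, 2, 0, 3, 1, 1]


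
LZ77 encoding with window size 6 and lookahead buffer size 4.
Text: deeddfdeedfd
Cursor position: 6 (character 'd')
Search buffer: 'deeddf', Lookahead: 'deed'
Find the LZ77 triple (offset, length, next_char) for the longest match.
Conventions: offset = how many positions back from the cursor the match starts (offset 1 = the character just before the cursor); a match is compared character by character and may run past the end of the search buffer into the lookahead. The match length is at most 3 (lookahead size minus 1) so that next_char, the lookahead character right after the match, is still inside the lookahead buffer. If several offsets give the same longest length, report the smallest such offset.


Try each offset into the search buffer:
  offset=1 (pos 5, char 'f'): match length 0
  offset=2 (pos 4, char 'd'): match length 1
  offset=3 (pos 3, char 'd'): match length 1
  offset=4 (pos 2, char 'e'): match length 0
  offset=5 (pos 1, char 'e'): match length 0
  offset=6 (pos 0, char 'd'): match length 3
Longest match has length 3 at offset 6.
next_char = character at position 6 + 3 = 9 -> 'd'

Best match: offset=6, length=3 (matching 'dee' starting at position 0)
LZ77 triple: (6, 3, 'd')


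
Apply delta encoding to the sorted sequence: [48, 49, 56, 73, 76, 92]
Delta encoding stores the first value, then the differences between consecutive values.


First value: 48
Deltas:
  49 - 48 = 1
  56 - 49 = 7
  73 - 56 = 17
  76 - 73 = 3
  92 - 76 = 16


Delta encoded: [48, 1, 7, 17, 3, 16]


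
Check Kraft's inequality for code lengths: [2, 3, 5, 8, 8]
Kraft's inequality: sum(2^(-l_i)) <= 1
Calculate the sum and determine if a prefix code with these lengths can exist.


Sum = 2^(-2) + 2^(-3) + 2^(-5) + 2^(-8) + 2^(-8)
    = 0.25 + 0.125 + 0.03125 + 0.00390625 + 0.00390625
    = 106/256 = 0.4140625
Since 0.4140625 <= 1, Kraft's inequality IS satisfied.
A prefix code with these lengths CAN exist.

Kraft sum = 0.4140625. Satisfied.


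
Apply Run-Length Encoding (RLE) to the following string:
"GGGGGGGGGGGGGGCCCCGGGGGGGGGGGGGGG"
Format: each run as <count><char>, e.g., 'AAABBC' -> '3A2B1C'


Scanning runs left to right:
  i=0: run of 'G' x 14 -> '14G'
  i=14: run of 'C' x 4 -> '4C'
  i=18: run of 'G' x 15 -> '15G'

RLE = 14G4C15G


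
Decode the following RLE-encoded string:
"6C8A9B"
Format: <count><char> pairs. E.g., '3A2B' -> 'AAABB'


Expanding each <count><char> pair:
  6C -> 'CCCCCC'
  8A -> 'AAAAAAAA'
  9B -> 'BBBBBBBBB'

Decoded = CCCCCCAAAAAAAABBBBBBBBB


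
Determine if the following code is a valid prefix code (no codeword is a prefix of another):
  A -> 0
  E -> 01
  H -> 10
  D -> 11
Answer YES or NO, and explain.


Checking each pair (does one codeword prefix another?):
  A='0' vs E='01': prefix -- VIOLATION

NO -- this is NOT a valid prefix code. A (0) is a prefix of E (01).


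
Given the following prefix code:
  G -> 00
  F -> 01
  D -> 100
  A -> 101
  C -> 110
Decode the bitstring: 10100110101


Decoding step by step:
Bits 101 -> A
Bits 00 -> G
Bits 110 -> C
Bits 101 -> A


Decoded message: AGCA


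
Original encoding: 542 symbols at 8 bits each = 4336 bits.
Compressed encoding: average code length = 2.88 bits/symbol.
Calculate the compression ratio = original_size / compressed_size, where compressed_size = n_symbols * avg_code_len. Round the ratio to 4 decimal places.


original_size = n_symbols * orig_bits = 542 * 8 = 4336 bits
compressed_size = n_symbols * avg_code_len = 542 * 2.88 = 1560.96 bits
ratio = original_size / compressed_size = 4336 / 1560.96 = 2.7778

Compression ratio = 2.7778


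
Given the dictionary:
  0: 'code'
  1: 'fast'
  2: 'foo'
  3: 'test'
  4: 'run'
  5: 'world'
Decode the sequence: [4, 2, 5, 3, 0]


Look up each index in the dictionary:
  4 -> 'run'
  2 -> 'foo'
  5 -> 'world'
  3 -> 'test'
  0 -> 'code'

Decoded: "run foo world test code"


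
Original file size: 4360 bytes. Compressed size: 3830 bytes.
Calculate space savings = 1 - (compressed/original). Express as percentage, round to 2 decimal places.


ratio = compressed/original = 3830/4360 = 0.87844
savings = 1 - ratio = 1 - 0.87844 = 0.12156
as a percentage: 0.12156 * 100 = 12.16%

Space savings = 1 - 3830/4360 = 12.16%


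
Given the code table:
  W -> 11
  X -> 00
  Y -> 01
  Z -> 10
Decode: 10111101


Decoding:
10 -> Z
11 -> W
11 -> W
01 -> Y


Result: ZWWY


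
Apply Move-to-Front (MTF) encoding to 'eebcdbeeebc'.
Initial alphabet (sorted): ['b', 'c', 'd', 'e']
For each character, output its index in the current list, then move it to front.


MTF encoding:
'e': index 3 in ['b', 'c', 'd', 'e'] -> ['e', 'b', 'c', 'd']
'e': index 0 in ['e', 'b', 'c', 'd'] -> ['e', 'b', 'c', 'd']
'b': index 1 in ['e', 'b', 'c', 'd'] -> ['b', 'e', 'c', 'd']
'c': index 2 in ['b', 'e', 'c', 'd'] -> ['c', 'b', 'e', 'd']
'd': index 3 in ['c', 'b', 'e', 'd'] -> ['d', 'c', 'b', 'e']
'b': index 2 in ['d', 'c', 'b', 'e'] -> ['b', 'd', 'c', 'e']
'e': index 3 in ['b', 'd', 'c', 'e'] -> ['e', 'b', 'd', 'c']
'e': index 0 in ['e', 'b', 'd', 'c'] -> ['e', 'b', 'd', 'c']
'e': index 0 in ['e', 'b', 'd', 'c'] -> ['e', 'b', 'd', 'c']
'b': index 1 in ['e', 'b', 'd', 'c'] -> ['b', 'e', 'd', 'c']
'c': index 3 in ['b', 'e', 'd', 'c'] -> ['c', 'b', 'e', 'd']


Output: [3, 0, 1, 2, 3, 2, 3, 0, 0, 1, 3]


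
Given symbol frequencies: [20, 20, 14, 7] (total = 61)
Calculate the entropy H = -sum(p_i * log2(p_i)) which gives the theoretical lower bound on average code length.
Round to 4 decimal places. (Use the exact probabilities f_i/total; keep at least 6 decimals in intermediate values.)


Per-symbol terms -p_i * log2(p_i) with p_i = f_i/61:
  p = 20/61 = 0.327869: log2(p) = -1.608809, -p*log2(p) = 0.527478
  p = 20/61 = 0.327869: log2(p) = -1.608809, -p*log2(p) = 0.527478
  p = 14/61 = 0.229508: log2(p) = -2.123382, -p*log2(p) = 0.487334
  p = 7/61 = 0.114754: log2(p) = -3.123382, -p*log2(p) = 0.358421
H = 0.527478 + 0.527478 + 0.487334 + 0.358421 = 1.900711

H = 1.9007 bits/symbol


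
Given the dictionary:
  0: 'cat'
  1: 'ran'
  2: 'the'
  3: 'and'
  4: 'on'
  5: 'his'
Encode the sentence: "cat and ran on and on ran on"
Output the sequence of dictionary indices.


Look up each word in the dictionary:
  'cat' -> 0
  'and' -> 3
  'ran' -> 1
  'on' -> 4
  'and' -> 3
  'on' -> 4
  'ran' -> 1
  'on' -> 4

Encoded: [0, 3, 1, 4, 3, 4, 1, 4]


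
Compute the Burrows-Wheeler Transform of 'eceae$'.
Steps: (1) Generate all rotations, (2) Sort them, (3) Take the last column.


Rotations (sorted):
  0: $eceae -> last char: e
  1: ae$ece -> last char: e
  2: ceae$e -> last char: e
  3: e$ecea -> last char: a
  4: eae$ec -> last char: c
  5: eceae$ -> last char: $


BWT = eeeac$


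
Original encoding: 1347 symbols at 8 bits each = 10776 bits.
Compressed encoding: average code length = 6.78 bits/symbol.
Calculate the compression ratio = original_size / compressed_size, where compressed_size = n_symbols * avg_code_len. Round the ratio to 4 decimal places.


original_size = n_symbols * orig_bits = 1347 * 8 = 10776 bits
compressed_size = n_symbols * avg_code_len = 1347 * 6.78 = 9132.66 bits
ratio = original_size / compressed_size = 10776 / 9132.66 = 1.1799

Compression ratio = 1.1799


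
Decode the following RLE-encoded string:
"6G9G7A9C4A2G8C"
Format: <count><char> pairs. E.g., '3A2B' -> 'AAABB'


Expanding each <count><char> pair:
  6G -> 'GGGGGG'
  9G -> 'GGGGGGGGG'
  7A -> 'AAAAAAA'
  9C -> 'CCCCCCCCC'
  4A -> 'AAAA'
  2G -> 'GG'
  8C -> 'CCCCCCCC'

Decoded = GGGGGGGGGGGGGGGAAAAAAACCCCCCCCCAAAAGGCCCCCCCC


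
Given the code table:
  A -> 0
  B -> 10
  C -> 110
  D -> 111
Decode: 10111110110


Decoding:
10 -> B
111 -> D
110 -> C
110 -> C


Result: BDCC


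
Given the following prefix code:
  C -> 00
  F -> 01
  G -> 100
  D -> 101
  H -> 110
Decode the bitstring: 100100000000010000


Decoding step by step:
Bits 100 -> G
Bits 100 -> G
Bits 00 -> C
Bits 00 -> C
Bits 00 -> C
Bits 01 -> F
Bits 00 -> C
Bits 00 -> C


Decoded message: GGCCCFCC


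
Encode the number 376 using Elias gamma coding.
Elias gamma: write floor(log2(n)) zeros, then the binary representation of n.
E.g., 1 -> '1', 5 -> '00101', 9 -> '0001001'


num_bits = floor(log2(376)) + 1 = 9
leading_zeros = num_bits - 1 = 8
binary(376) = 101111000

Elias gamma(376) = '00000000' + '101111000' = 00000000101111000 (17 bits)


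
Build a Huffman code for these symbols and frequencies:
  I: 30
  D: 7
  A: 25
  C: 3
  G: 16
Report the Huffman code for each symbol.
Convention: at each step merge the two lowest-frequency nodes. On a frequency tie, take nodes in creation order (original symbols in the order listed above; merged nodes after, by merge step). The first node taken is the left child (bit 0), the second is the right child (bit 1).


Huffman tree construction:
Step 1: Merge C(3) + D(7) = 10
Step 2: Merge (C+D)(10) + G(16) = 26
Step 3: Merge A(25) + ((C+D)+G)(26) = 51
Step 4: Merge I(30) + (A+((C+D)+G))(51) = 81
Read each symbol's code off the tree from the root (left child = 0, right child = 1).

Codes:
  I: 0 (length 1)
  D: 1101 (length 4)
  A: 10 (length 2)
  C: 1100 (length 4)
  G: 111 (length 3)
Average code length: 168/81 = 2.0741 bits/symbol


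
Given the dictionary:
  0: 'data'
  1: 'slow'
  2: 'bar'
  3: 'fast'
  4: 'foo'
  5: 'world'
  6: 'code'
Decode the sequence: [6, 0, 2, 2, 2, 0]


Look up each index in the dictionary:
  6 -> 'code'
  0 -> 'data'
  2 -> 'bar'
  2 -> 'bar'
  2 -> 'bar'
  0 -> 'data'

Decoded: "code data bar bar bar data"


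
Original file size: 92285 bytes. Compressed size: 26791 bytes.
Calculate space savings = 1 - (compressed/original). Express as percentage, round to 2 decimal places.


ratio = compressed/original = 26791/92285 = 0.290307
savings = 1 - ratio = 1 - 0.290307 = 0.709693
as a percentage: 0.709693 * 100 = 70.97%

Space savings = 1 - 26791/92285 = 70.97%


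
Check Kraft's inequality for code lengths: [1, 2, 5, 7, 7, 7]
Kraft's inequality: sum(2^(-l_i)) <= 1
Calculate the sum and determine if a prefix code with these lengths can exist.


Sum = 2^(-1) + 2^(-2) + 2^(-5) + 2^(-7) + 2^(-7) + 2^(-7)
    = 0.5 + 0.25 + 0.03125 + 0.0078125 + 0.0078125 + 0.0078125
    = 103/128 = 0.8046875
Since 0.8046875 <= 1, Kraft's inequality IS satisfied.
A prefix code with these lengths CAN exist.

Kraft sum = 0.8046875. Satisfied.


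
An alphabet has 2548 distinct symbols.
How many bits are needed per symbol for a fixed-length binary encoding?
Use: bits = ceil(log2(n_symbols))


log2(2548) = 11.3151
Bracket: 2^11 = 2048 < 2548 <= 2^12 = 4096
So ceil(log2(2548)) = 12

bits = ceil(log2(2548)) = ceil(11.3151) = 12 bits


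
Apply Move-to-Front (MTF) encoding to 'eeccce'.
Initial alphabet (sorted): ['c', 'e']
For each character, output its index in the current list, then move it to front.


MTF encoding:
'e': index 1 in ['c', 'e'] -> ['e', 'c']
'e': index 0 in ['e', 'c'] -> ['e', 'c']
'c': index 1 in ['e', 'c'] -> ['c', 'e']
'c': index 0 in ['c', 'e'] -> ['c', 'e']
'c': index 0 in ['c', 'e'] -> ['c', 'e']
'e': index 1 in ['c', 'e'] -> ['e', 'c']


Output: [1, 0, 1, 0, 0, 1]


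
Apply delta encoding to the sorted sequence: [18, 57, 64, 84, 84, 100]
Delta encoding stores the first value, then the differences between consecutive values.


First value: 18
Deltas:
  57 - 18 = 39
  64 - 57 = 7
  84 - 64 = 20
  84 - 84 = 0
  100 - 84 = 16


Delta encoded: [18, 39, 7, 20, 0, 16]


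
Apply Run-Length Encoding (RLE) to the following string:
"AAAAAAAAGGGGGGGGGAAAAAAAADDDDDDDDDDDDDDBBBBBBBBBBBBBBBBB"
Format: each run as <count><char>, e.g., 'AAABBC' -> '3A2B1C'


Scanning runs left to right:
  i=0: run of 'A' x 8 -> '8A'
  i=8: run of 'G' x 9 -> '9G'
  i=17: run of 'A' x 8 -> '8A'
  i=25: run of 'D' x 14 -> '14D'
  i=39: run of 'B' x 17 -> '17B'

RLE = 8A9G8A14D17B


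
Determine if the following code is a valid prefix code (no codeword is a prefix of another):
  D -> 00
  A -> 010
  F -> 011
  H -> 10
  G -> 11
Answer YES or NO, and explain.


Checking each pair (does one codeword prefix another?):
  D='00' vs A='010': no prefix
  D='00' vs F='011': no prefix
  D='00' vs H='10': no prefix
  D='00' vs G='11': no prefix
  A='010' vs D='00': no prefix
  A='010' vs F='011': no prefix
  A='010' vs H='10': no prefix
  A='010' vs G='11': no prefix
  F='011' vs D='00': no prefix
  F='011' vs A='010': no prefix
  F='011' vs H='10': no prefix
  F='011' vs G='11': no prefix
  H='10' vs D='00': no prefix
  H='10' vs A='010': no prefix
  H='10' vs F='011': no prefix
  H='10' vs G='11': no prefix
  G='11' vs D='00': no prefix
  G='11' vs A='010': no prefix
  G='11' vs F='011': no prefix
  G='11' vs H='10': no prefix
No violation found over all pairs.

YES -- this is a valid prefix code. No codeword is a prefix of any other codeword.


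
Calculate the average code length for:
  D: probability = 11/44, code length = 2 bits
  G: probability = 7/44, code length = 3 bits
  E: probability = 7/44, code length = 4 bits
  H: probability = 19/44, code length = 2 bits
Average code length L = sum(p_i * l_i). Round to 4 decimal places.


Weighted contributions p_i * l_i:
  D: (11/44) * 2 = 22/44
  G: (7/44) * 3 = 21/44
  E: (7/44) * 4 = 28/44
  H: (19/44) * 2 = 38/44
Sum = (22 + 21 + 28 + 38)/44 = 109/44

L = 109/44 = 2.4773 bits/symbol


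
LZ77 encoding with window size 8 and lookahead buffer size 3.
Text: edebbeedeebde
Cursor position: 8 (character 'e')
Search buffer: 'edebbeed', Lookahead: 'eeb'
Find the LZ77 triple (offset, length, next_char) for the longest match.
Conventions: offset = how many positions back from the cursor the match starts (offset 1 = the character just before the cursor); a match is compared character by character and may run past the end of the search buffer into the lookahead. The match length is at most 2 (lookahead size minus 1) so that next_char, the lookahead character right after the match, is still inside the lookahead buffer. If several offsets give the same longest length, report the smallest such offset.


Try each offset into the search buffer:
  offset=1 (pos 7, char 'd'): match length 0
  offset=2 (pos 6, char 'e'): match length 1
  offset=3 (pos 5, char 'e'): match length 2
  offset=4 (pos 4, char 'b'): match length 0
  offset=5 (pos 3, char 'b'): match length 0
  offset=6 (pos 2, char 'e'): match length 1
  offset=7 (pos 1, char 'd'): match length 0
  offset=8 (pos 0, char 'e'): match length 1
Longest match has length 2 at offset 3.
next_char = character at position 8 + 2 = 10 -> 'b'

Best match: offset=3, length=2 (matching 'ee' starting at position 5)
LZ77 triple: (3, 2, 'b')


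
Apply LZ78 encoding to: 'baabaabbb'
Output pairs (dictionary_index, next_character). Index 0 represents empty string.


LZ78 encoding steps:
Dictionary: {0: ''}
Step 1: w='' (idx 0), next='b' -> output (0, 'b'), add 'b' as idx 1
Step 2: w='' (idx 0), next='a' -> output (0, 'a'), add 'a' as idx 2
Step 3: w='a' (idx 2), next='b' -> output (2, 'b'), add 'ab' as idx 3
Step 4: w='a' (idx 2), next='a' -> output (2, 'a'), add 'aa' as idx 4
Step 5: w='b' (idx 1), next='b' -> output (1, 'b'), add 'bb' as idx 5
Step 6: w='b' (idx 1), end of input -> output (1, '')


Encoded: [(0, 'b'), (0, 'a'), (2, 'b'), (2, 'a'), (1, 'b'), (1, '')]


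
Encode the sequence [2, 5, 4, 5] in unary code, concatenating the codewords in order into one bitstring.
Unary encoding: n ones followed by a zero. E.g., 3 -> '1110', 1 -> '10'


Encode each number as n ones followed by a terminating 0:
  2 -> 110 (3 bits)
  5 -> 111110 (6 bits)
  4 -> 11110 (5 bits)
  5 -> 111110 (6 bits)
Total length = 3 + 6 + 5 + 6 = 20 bits.

Unary([2, 5, 4, 5]) = 11011111011110111110 (20 bits)


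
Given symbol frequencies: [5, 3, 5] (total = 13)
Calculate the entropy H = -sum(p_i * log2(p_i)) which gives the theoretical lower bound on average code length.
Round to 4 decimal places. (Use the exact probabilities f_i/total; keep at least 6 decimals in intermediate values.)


Per-symbol terms -p_i * log2(p_i) with p_i = f_i/13:
  p = 5/13 = 0.384615: log2(p) = -1.378512, -p*log2(p) = 0.530197
  p = 3/13 = 0.230769: log2(p) = -2.115477, -p*log2(p) = 0.488187
  p = 5/13 = 0.384615: log2(p) = -1.378512, -p*log2(p) = 0.530197
H = 0.530197 + 0.488187 + 0.530197 = 1.548581

H = 1.5486 bits/symbol


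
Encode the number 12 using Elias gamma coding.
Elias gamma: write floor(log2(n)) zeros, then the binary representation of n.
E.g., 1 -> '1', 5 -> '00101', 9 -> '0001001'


num_bits = floor(log2(12)) + 1 = 4
leading_zeros = num_bits - 1 = 3
binary(12) = 1100

Elias gamma(12) = '000' + '1100' = 0001100 (7 bits)


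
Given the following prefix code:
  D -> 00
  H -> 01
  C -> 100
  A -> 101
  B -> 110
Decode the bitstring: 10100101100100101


Decoding step by step:
Bits 101 -> A
Bits 00 -> D
Bits 101 -> A
Bits 100 -> C
Bits 100 -> C
Bits 101 -> A


Decoded message: ADACCA


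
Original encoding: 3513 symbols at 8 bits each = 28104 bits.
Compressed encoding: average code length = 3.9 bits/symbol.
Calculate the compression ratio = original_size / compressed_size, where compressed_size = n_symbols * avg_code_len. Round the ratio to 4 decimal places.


original_size = n_symbols * orig_bits = 3513 * 8 = 28104 bits
compressed_size = n_symbols * avg_code_len = 3513 * 3.9 = 13700.7 bits
ratio = original_size / compressed_size = 28104 / 13700.7 = 2.0513

Compression ratio = 2.0513
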